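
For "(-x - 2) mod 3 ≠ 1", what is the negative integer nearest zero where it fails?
Testing negative integers from -1 downward:
x = -1: LHS = (-(-1) - 2) mod 3 = (-1) mod 3 = 2; 2 ≠ 1 — holds
x = -2: LHS = (-(-2) - 2) mod 3 = 0 mod 3 = 0; 0 ≠ 1 — holds
x = -3: LHS = (-(-3) - 2) mod 3 = 1 mod 3 = 1; 1 ≠ 1 — FAILS  ← closest negative counterexample to 0

Answer: x = -3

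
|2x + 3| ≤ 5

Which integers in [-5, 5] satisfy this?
Holds for: {-4, -3, -2, -1, 0, 1}
Fails for: {-5, 2, 3, 4, 5}

Answer: {-4, -3, -2, -1, 0, 1}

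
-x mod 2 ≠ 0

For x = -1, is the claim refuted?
Substitute x = -1 into the relation:
x = -1: LHS = (-(-1)) mod 2 = 1 mod 2 = 1; 1 ≠ 0 — holds

The claim holds here, so x = -1 is not a counterexample. (A counterexample exists elsewhere, e.g. x = 0.)

Answer: No, x = -1 is not a counterexample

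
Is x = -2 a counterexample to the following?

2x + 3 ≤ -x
Substitute x = -2 into the relation:
x = -2: LHS = 2·(-2) + 3 = -1, RHS = -(-2) = 2; -1 ≤ 2 — holds

The claim holds here, so x = -2 is not a counterexample. (A counterexample exists elsewhere, e.g. x = 0.)

Answer: No, x = -2 is not a counterexample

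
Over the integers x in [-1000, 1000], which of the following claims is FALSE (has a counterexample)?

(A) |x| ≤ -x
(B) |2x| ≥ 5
(A) x = 1: LHS = |1| = 1; 1 ≤ -1 — FAILS
(B) x = 0: LHS = |2·0| = |0| = 0; 0 ≥ 5 — FAILS

Answer: Both A and B are false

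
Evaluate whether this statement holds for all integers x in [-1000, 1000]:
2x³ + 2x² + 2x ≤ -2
The claim fails at x = 0:
x = 0: LHS = 2·0³ + 2·0² + 2·0 = 0; 0 ≤ -2 — FAILS

Because a single integer refutes it, the statement is false.

Answer: False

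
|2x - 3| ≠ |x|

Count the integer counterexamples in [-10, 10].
Counterexamples in [-10, 10]: {1, 3}.

Counting them gives 2 values.

Answer: 2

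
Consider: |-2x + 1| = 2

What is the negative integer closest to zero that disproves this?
Testing negative integers from -1 downward:
x = -1: LHS = |-2·(-1) + 1| = |3| = 3; 3 = 2 — FAILS  ← closest negative counterexample to 0

Answer: x = -1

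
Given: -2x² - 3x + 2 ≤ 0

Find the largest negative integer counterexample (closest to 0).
Testing negative integers from -1 downward:
x = -1: LHS = -2·(-1)² - 3·(-1) + 2 = 3; 3 ≤ 0 — FAILS  ← closest negative counterexample to 0

Answer: x = -1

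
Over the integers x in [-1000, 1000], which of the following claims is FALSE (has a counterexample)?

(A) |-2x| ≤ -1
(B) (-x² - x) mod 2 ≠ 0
(A) x = 0: LHS = |-2·0| = |0| = 0; 0 ≤ -1 — FAILS
(B) x = 0: LHS = (-0² - 0) mod 2 = 0 mod 2 = 0; 0 ≠ 0 — FAILS

Answer: Both A and B are false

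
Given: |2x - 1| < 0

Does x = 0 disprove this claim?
Substitute x = 0 into the relation:
x = 0: LHS = |2·0 - 1| = |-1| = 1; 1 < 0 — FAILS

Since the claim fails at x = 0, this value is a counterexample.

Answer: Yes, x = 0 is a counterexample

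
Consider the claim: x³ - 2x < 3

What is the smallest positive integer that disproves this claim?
Testing positive integers:
x = 1: LHS = 1³ - 2·1 = -1; -1 < 3 — holds
x = 2: LHS = 2³ - 2·2 = 4; 4 < 3 — FAILS  ← smallest positive counterexample

Answer: x = 2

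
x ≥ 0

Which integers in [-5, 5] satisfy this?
Holds for: {0, 1, 2, 3, 4, 5}
Fails for: {-5, -4, -3, -2, -1}

Answer: {0, 1, 2, 3, 4, 5}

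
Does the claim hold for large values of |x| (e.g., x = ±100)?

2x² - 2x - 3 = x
x = 100: LHS = 2·100² - 2·100 - 3 = 19797; 19797 = 100 — FAILS
x = -100: LHS = 2·(-100)² - 2·(-100) - 3 = 20197; 20197 = -100 — FAILS

Answer: No, fails for both x = 100 and x = -100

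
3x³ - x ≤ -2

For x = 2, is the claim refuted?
Substitute x = 2 into the relation:
x = 2: LHS = 3·2³ - 2 = 22; 22 ≤ -2 — FAILS

Since the claim fails at x = 2, this value is a counterexample.

Answer: Yes, x = 2 is a counterexample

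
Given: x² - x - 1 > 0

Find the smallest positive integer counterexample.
Testing positive integers:
x = 1: LHS = 1² - 1 - 1 = -1; -1 > 0 — FAILS  ← smallest positive counterexample

Answer: x = 1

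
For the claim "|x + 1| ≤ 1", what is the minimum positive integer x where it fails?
Testing positive integers:
x = 1: LHS = |1 + 1| = |2| = 2; 2 ≤ 1 — FAILS  ← smallest positive counterexample

Answer: x = 1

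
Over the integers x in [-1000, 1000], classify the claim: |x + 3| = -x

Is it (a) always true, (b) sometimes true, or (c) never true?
Track d = LHS − RHS over the integers in [-1000, 1000]. Equality would need d = 0, but d changes sign only between consecutive integers, jumping over 0:
x = -2: LHS = |(-2) + 3| = |1| = 1, RHS = -(-2) = 2; 1 = 2 — FAILS  (d = -1)
x = -1: LHS = |(-1) + 3| = |2| = 2, RHS = -(-1) = 1; 2 = 1 — FAILS  (d = 1)
Away from these crossings d keeps a constant sign, and checking every integer in [-1000, 1000] confirms d ≠ 0 throughout. Hence the two sides are never equal, so the claimed relation (=) fails for every integer in [-1000, 1000].

No integer in the range satisfies it.

Answer: Never true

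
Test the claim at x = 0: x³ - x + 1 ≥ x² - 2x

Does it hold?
x = 0: LHS = 0³ - 0 + 1 = 1, RHS = 0² - 2·0 = 0; 1 ≥ 0 — holds

The relation is satisfied at x = 0.

Answer: Yes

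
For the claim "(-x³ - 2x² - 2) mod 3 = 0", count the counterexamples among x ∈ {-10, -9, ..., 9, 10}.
Counterexamples in [-10, 10]: {-9, -8, -6, -5, -3, -2, 0, 1, 3, 4, 6, 7, 9, 10}.

Counting them gives 14 values.

Answer: 14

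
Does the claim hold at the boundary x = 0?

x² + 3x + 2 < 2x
x = 0: LHS = 0² + 3·0 + 2 = 2, RHS = 2·0 = 0; 2 < 0 — FAILS

The relation fails at x = 0, so x = 0 is a counterexample.

Answer: No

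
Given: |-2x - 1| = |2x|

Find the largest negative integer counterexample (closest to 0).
Testing negative integers from -1 downward:
x = -1: LHS = |-2·(-1) - 1| = |1| = 1, RHS = |2·(-1)| = |-2| = 2; 1 = 2 — FAILS  ← closest negative counterexample to 0

Answer: x = -1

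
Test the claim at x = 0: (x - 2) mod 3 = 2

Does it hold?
x = 0: LHS = (0 - 2) mod 3 = (-2) mod 3 = 1; 1 = 2 — FAILS

The relation fails at x = 0, so x = 0 is a counterexample.

Answer: No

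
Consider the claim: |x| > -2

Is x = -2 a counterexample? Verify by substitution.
Substitute x = -2 into the relation:
x = -2: LHS = |-2| = 2; 2 > -2 — holds

The relation holds at x = -2, so it is not a counterexample.

Answer: No, x = -2 is not a counterexample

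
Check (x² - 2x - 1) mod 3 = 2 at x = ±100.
x = 100: LHS = (100² - 2·100 - 1) mod 3 = 9799 mod 3 = 1; 1 = 2 — FAILS
x = -100: LHS = ((-100)² - 2·(-100) - 1) mod 3 = 10199 mod 3 = 2; 2 = 2 — holds

Answer: Partially: fails for x = 100, holds for x = -100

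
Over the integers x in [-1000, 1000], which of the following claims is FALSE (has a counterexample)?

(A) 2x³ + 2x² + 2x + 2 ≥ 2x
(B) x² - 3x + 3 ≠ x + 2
(A) x = -2: LHS = 2·(-2)³ + 2·(-2)² + 2·(-2) + 2 = -10, RHS = 2·(-2) = -4; -10 ≥ -4 — FAILS

(B) Track d = LHS − RHS over the integers in [-1000, 1000]. Equality would need d = 0, but d changes sign only between consecutive integers, jumping over 0:
x = 0: LHS = 0² - 3·0 + 3 = 3, RHS = 0 + 2 = 2; 3 ≠ 2 — holds  (d = 1)
x = 1: LHS = 1² - 3·1 + 3 = 1, RHS = 1 + 2 = 3; 1 ≠ 3 — holds  (d = -2)
x = 3: LHS = 3² - 3·3 + 3 = 3, RHS = 3 + 2 = 5; 3 ≠ 5 — holds  (d = -2)
x = 4: LHS = 4² - 3·4 + 3 = 7, RHS = 4 + 2 = 6; 7 ≠ 6 — holds  (d = 1)
Away from these crossings d keeps a constant sign, and checking every integer in [-1000, 1000] confirms d ≠ 0 throughout. Hence the two sides are never equal, so the relation holds for every integer in [-1000, 1000].

Only (A) has a counterexample.

Answer: A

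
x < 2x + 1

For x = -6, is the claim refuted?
Substitute x = -6 into the relation:
x = -6: RHS = 2·(-6) + 1 = -11; -6 < -11 — FAILS

Since the claim fails at x = -6, this value is a counterexample.

Answer: Yes, x = -6 is a counterexample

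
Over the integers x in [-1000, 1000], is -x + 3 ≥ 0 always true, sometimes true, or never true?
Holds at x = 0: LHS = -0 + 3 = 3; 3 ≥ 0 — holds
Fails at x = 4: LHS = -4 + 3 = -1; -1 ≥ 0 — FAILS
It is satisfied by some integers in the range but not all.

Answer: Sometimes true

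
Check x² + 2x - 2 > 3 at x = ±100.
x = 100: LHS = 100² + 2·100 - 2 = 10198; 10198 > 3 — holds
x = -100: LHS = (-100)² + 2·(-100) - 2 = 9798; 9798 > 3 — holds

Answer: Yes, holds for both x = 100 and x = -100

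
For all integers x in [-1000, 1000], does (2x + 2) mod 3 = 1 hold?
The claim fails at x = 0:
x = 0: LHS = (2·0 + 2) mod 3 = 2 mod 3 = 2; 2 = 1 — FAILS

Because a single integer refutes it, the statement is false.

Answer: False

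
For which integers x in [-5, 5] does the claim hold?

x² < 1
Holds for: {0}
Fails for: {-5, -4, -3, -2, -1, 1, 2, 3, 4, 5}

Answer: {0}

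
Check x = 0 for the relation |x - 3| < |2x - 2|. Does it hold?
x = 0: LHS = |0 - 3| = |-3| = 3, RHS = |2·0 - 2| = |-2| = 2; 3 < 2 — FAILS

The relation fails at x = 0, so x = 0 is a counterexample.

Answer: No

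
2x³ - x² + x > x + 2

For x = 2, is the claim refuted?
Substitute x = 2 into the relation:
x = 2: LHS = 2·2³ - 2² + 2 = 14, RHS = 2 + 2 = 4; 14 > 4 — holds

The claim holds here, so x = 2 is not a counterexample. (A counterexample exists elsewhere, e.g. x = 0.)

Answer: No, x = 2 is not a counterexample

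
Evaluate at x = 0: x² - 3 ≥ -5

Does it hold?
x = 0: LHS = 0² - 3 = -3; -3 ≥ -5 — holds

The relation is satisfied at x = 0.

Answer: Yes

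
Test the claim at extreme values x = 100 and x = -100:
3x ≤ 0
x = 100: LHS = 3·100 = 300; 300 ≤ 0 — FAILS
x = -100: LHS = 3·(-100) = -300; -300 ≤ 0 — holds

Answer: Partially: fails for x = 100, holds for x = -100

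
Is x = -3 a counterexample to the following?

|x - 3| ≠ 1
Substitute x = -3 into the relation:
x = -3: LHS = |(-3) - 3| = |-6| = 6; 6 ≠ 1 — holds

The claim holds here, so x = -3 is not a counterexample. (A counterexample exists elsewhere, e.g. x = 2.)

Answer: No, x = -3 is not a counterexample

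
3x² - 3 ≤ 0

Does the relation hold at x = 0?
x = 0: LHS = 3·0² - 3 = -3; -3 ≤ 0 — holds

The relation is satisfied at x = 0.

Answer: Yes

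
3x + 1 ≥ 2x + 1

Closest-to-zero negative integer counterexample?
Testing negative integers from -1 downward:
x = -1: LHS = 3·(-1) + 1 = -2, RHS = 2·(-1) + 1 = -1; -2 ≥ -1 — FAILS  ← closest negative counterexample to 0

Answer: x = -1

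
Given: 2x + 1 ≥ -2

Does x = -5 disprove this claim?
Substitute x = -5 into the relation:
x = -5: LHS = 2·(-5) + 1 = -9; -9 ≥ -2 — FAILS

Since the claim fails at x = -5, this value is a counterexample.

Answer: Yes, x = -5 is a counterexample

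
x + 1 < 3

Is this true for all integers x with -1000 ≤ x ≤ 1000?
The claim fails at x = 2:
x = 2: LHS = 2 + 1 = 3; 3 < 3 — FAILS

Because a single integer refutes it, the statement is false.

Answer: False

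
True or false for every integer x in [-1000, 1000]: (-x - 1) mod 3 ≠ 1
The claim fails at x = 1:
x = 1: LHS = (-1 - 1) mod 3 = (-2) mod 3 = 1; 1 ≠ 1 — FAILS

Because a single integer refutes it, the statement is false.

Answer: False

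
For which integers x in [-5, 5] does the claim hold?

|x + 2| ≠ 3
Holds for: {-4, -3, -2, -1, 0, 2, 3, 4, 5}
Fails for: {-5, 1}

Answer: {-4, -3, -2, -1, 0, 2, 3, 4, 5}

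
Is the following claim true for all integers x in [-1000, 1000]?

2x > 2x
The claim fails at x = 0:
x = 0: LHS = 2·0 = 0, RHS = 2·0 = 0; 0 > 0 — FAILS

Because a single integer refutes it, the statement is false.

Answer: False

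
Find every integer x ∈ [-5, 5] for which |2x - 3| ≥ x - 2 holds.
Over all integers in [-5, 5], LHS − RHS is smallest at x = 2, where it equals 1:
x = 2: LHS = |2·2 - 3| = |1| = 1, RHS = 2 - 2 = 0; 1 ≥ 0 — holds
At the ends of the range:
x = -5: LHS = |2·(-5) - 3| = |-13| = 13, RHS = (-5) - 2 = -7; 13 ≥ -7 — holds
x = 5: LHS = |2·5 - 3| = |7| = 7, RHS = 5 - 2 = 3; 7 ≥ 3 — holds
Hence LHS − RHS is never negative, i.e. LHS ≥ RHS throughout, so the relation holds for every integer in [-5, 5].

Answer: All integers in [-5, 5]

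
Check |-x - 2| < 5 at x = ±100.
x = 100: LHS = |-100 - 2| = |-102| = 102; 102 < 5 — FAILS
x = -100: LHS = |-(-100) - 2| = |98| = 98; 98 < 5 — FAILS

Answer: No, fails for both x = 100 and x = -100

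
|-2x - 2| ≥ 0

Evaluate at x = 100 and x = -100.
x = 100: LHS = |-2·100 - 2| = |-202| = 202; 202 ≥ 0 — holds
x = -100: LHS = |-2·(-100) - 2| = |198| = 198; 198 ≥ 0 — holds

Answer: Yes, holds for both x = 100 and x = -100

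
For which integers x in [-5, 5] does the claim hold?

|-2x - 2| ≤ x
Over all integers in [-5, 5], LHS − RHS is smallest at x = -1, where it equals 1:
x = -1: LHS = |-2·(-1) - 2| = |0| = 0; 0 ≤ -1 — FAILS
At the ends of the range:
x = -5: LHS = |-2·(-5) - 2| = |8| = 8; 8 ≤ -5 — FAILS
x = 5: LHS = |-2·5 - 2| = |-12| = 12; 12 ≤ 5 — FAILS
Hence LHS − RHS is never zero or negative, i.e. LHS > RHS throughout, so the claimed relation (≤) fails for every integer in [-5, 5].

Answer: None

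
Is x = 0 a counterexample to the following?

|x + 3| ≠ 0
Substitute x = 0 into the relation:
x = 0: LHS = |0 + 3| = |3| = 3; 3 ≠ 0 — holds

The claim holds here, so x = 0 is not a counterexample. (A counterexample exists elsewhere, e.g. x = -3.)

Answer: No, x = 0 is not a counterexample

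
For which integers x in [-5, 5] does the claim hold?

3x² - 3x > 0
Holds for: {-5, -4, -3, -2, -1, 2, 3, 4, 5}
Fails for: {0, 1}

Answer: {-5, -4, -3, -2, -1, 2, 3, 4, 5}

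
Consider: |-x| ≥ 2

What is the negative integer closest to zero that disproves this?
Testing negative integers from -1 downward:
x = -1: LHS = |-(-1)| = |1| = 1; 1 ≥ 2 — FAILS  ← closest negative counterexample to 0

Answer: x = -1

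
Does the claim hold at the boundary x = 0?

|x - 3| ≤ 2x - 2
x = 0: LHS = |0 - 3| = |-3| = 3, RHS = 2·0 - 2 = -2; 3 ≤ -2 — FAILS

The relation fails at x = 0, so x = 0 is a counterexample.

Answer: No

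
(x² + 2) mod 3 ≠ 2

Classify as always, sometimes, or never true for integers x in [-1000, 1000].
Holds at x = 1: LHS = (1² + 2) mod 3 = 3 mod 3 = 0; 0 ≠ 2 — holds
Fails at x = 0: LHS = (0² + 2) mod 3 = 2 mod 3 = 2; 2 ≠ 2 — FAILS
It is satisfied by some integers in the range but not all.

Answer: Sometimes true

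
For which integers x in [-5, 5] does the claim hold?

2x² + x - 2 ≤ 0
Holds for: {-1, 0}
Fails for: {-5, -4, -3, -2, 1, 2, 3, 4, 5}

Answer: {-1, 0}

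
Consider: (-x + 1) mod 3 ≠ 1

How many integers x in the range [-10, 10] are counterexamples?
Counterexamples in [-10, 10]: {-9, -6, -3, 0, 3, 6, 9}.

Counting them gives 7 values.

Answer: 7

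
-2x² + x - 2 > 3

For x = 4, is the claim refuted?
Substitute x = 4 into the relation:
x = 4: LHS = -2·4² + 4 - 2 = -30; -30 > 3 — FAILS

Since the claim fails at x = 4, this value is a counterexample.

Answer: Yes, x = 4 is a counterexample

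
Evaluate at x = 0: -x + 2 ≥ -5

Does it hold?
x = 0: LHS = -0 + 2 = 2; 2 ≥ -5 — holds

The relation is satisfied at x = 0.

Answer: Yes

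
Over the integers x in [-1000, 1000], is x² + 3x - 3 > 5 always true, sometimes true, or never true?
Holds at x = 2: LHS = 2² + 3·2 - 3 = 7; 7 > 5 — holds
Fails at x = 0: LHS = 0² + 3·0 - 3 = -3; -3 > 5 — FAILS
It is satisfied by some integers in the range but not all.

Answer: Sometimes true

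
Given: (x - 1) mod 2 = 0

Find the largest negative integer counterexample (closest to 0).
Testing negative integers from -1 downward:
x = -1: LHS = ((-1) - 1) mod 2 = (-2) mod 2 = 0; 0 = 0 — holds
x = -2: LHS = ((-2) - 1) mod 2 = (-3) mod 2 = 1; 1 = 0 — FAILS  ← closest negative counterexample to 0

Answer: x = -2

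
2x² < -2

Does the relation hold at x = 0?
x = 0: LHS = 2·0² = 0; 0 < -2 — FAILS

The relation fails at x = 0, so x = 0 is a counterexample.

Answer: No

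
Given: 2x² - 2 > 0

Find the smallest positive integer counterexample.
Testing positive integers:
x = 1: LHS = 2·1² - 2 = 0; 0 > 0 — FAILS  ← smallest positive counterexample

Answer: x = 1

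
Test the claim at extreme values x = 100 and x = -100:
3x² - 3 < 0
x = 100: LHS = 3·100² - 3 = 29997; 29997 < 0 — FAILS
x = -100: LHS = 3·(-100)² - 3 = 29997; 29997 < 0 — FAILS

Answer: No, fails for both x = 100 and x = -100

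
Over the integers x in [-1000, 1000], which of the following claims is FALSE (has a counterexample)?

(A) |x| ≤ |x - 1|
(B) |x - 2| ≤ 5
(A) x = 1: LHS = |1| = 1, RHS = |1 - 1| = |0| = 0; 1 ≤ 0 — FAILS
(B) x = -4: LHS = |(-4) - 2| = |-6| = 6; 6 ≤ 5 — FAILS

Answer: Both A and B are false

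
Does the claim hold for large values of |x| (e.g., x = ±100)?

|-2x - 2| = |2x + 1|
x = 100: LHS = |-2·100 - 2| = |-202| = 202, RHS = |2·100 + 1| = |201| = 201; 202 = 201 — FAILS
x = -100: LHS = |-2·(-100) - 2| = |198| = 198, RHS = |2·(-100) + 1| = |-199| = 199; 198 = 199 — FAILS

Answer: No, fails for both x = 100 and x = -100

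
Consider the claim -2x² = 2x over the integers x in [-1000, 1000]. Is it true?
The claim fails at x = 1:
x = 1: LHS = -2·1² = -2, RHS = 2·1 = 2; -2 = 2 — FAILS

Because a single integer refutes it, the statement is false.

Answer: False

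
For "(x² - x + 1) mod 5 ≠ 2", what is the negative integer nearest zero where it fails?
Testing negative integers from -1 downward:
x = -1: LHS = ((-1)² - (-1) + 1) mod 5 = 3 mod 5 = 3; 3 ≠ 2 — holds
x = -2: LHS = ((-2)² - (-2) + 1) mod 5 = 7 mod 5 = 2; 2 ≠ 2 — FAILS  ← closest negative counterexample to 0

Answer: x = -2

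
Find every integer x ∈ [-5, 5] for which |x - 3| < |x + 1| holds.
Holds for: {2, 3, 4, 5}
Fails for: {-5, -4, -3, -2, -1, 0, 1}

Answer: {2, 3, 4, 5}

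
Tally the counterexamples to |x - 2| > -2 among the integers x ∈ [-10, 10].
An absolute value is never negative, so the left side is ≥ 0 for every x, while the right side is -2. Tightest case in [-10, 10] is x = 2:
x = 2: LHS = |2 - 2| = |0| = 0; 0 > -2 — holds
Hence LHS − RHS is never zero or negative, i.e. LHS > RHS throughout, so the relation holds for every integer in [-10, 10].

No counterexample appears in that range.

Answer: 0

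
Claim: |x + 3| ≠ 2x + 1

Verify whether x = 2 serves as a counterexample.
Substitute x = 2 into the relation:
x = 2: LHS = |2 + 3| = |5| = 5, RHS = 2·2 + 1 = 5; 5 ≠ 5 — FAILS

Since the claim fails at x = 2, this value is a counterexample.

Answer: Yes, x = 2 is a counterexample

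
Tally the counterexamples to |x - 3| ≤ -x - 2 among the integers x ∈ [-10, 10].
Counterexamples in [-10, 10]: {-10, -9, -8, -7, -6, -5, -4, -3, -2, -1, 0, 1, 2, 3, 4, 5, 6, 7, 8, 9, 10}.

Counting them gives 21 values.

Answer: 21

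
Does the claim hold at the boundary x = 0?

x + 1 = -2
x = 0: LHS = 0 + 1 = 1; 1 = -2 — FAILS

The relation fails at x = 0, so x = 0 is a counterexample.

Answer: No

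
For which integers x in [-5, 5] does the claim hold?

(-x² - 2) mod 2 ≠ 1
Holds for: {-4, -2, 0, 2, 4}
Fails for: {-5, -3, -1, 1, 3, 5}

Answer: {-4, -2, 0, 2, 4}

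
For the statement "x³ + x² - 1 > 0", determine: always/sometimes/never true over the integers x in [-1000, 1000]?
Holds at x = 1: LHS = 1³ + 1² - 1 = 1; 1 > 0 — holds
Fails at x = 0: LHS = 0³ + 0² - 1 = -1; -1 > 0 — FAILS
It is satisfied by some integers in the range but not all.

Answer: Sometimes true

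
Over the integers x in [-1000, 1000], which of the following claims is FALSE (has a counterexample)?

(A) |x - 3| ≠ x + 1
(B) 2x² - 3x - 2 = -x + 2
(A) x = 1: LHS = |1 - 3| = |-2| = 2, RHS = 1 + 1 = 2; 2 ≠ 2 — FAILS
(B) x = 0: LHS = 2·0² - 3·0 - 2 = -2, RHS = -0 + 2 = 2; -2 = 2 — FAILS

Answer: Both A and B are false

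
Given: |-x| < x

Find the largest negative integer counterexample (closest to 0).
Testing negative integers from -1 downward:
x = -1: LHS = |-(-1)| = |1| = 1; 1 < -1 — FAILS  ← closest negative counterexample to 0

Answer: x = -1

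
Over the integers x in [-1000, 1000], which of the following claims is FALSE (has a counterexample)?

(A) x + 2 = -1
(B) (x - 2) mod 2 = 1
(A) x = 0: LHS = 0 + 2 = 2; 2 = -1 — FAILS
(B) x = 0: LHS = (0 - 2) mod 2 = (-2) mod 2 = 0; 0 = 1 — FAILS

Answer: Both A and B are false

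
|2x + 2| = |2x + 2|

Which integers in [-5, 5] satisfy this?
LHS − RHS = 0 at every integer in [-5, 5]; the two sides always agree. For instance:
x = -5: LHS = |2·(-5) + 2| = |-8| = 8, RHS = |2·(-5) + 2| = |-8| = 8; 8 = 8 — holds
x = 0: LHS = |2·0 + 2| = |2| = 2, RHS = |2·0 + 2| = |2| = 2; 2 = 2 — holds
x = 5: LHS = |2·5 + 2| = |12| = 12, RHS = |2·5 + 2| = |12| = 12; 12 = 12 — holds
The sides are never unequal, so the relation holds for every integer in [-5, 5].

Answer: All integers in [-5, 5]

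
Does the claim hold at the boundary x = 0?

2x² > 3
x = 0: LHS = 2·0² = 0; 0 > 3 — FAILS

The relation fails at x = 0, so x = 0 is a counterexample.

Answer: No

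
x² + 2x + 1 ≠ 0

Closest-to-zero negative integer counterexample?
Testing negative integers from -1 downward:
x = -1: LHS = (-1)² + 2·(-1) + 1 = 0; 0 ≠ 0 — FAILS  ← closest negative counterexample to 0

Answer: x = -1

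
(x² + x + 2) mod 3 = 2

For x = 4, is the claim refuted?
Substitute x = 4 into the relation:
x = 4: LHS = (4² + 4 + 2) mod 3 = 22 mod 3 = 1; 1 = 2 — FAILS

Since the claim fails at x = 4, this value is a counterexample.

Answer: Yes, x = 4 is a counterexample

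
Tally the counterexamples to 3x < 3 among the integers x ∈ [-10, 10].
Counterexamples in [-10, 10]: {1, 2, 3, 4, 5, 6, 7, 8, 9, 10}.

Counting them gives 10 values.

Answer: 10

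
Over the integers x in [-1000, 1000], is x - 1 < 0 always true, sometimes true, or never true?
Holds at x = 0: LHS = 0 - 1 = -1; -1 < 0 — holds
Fails at x = 1: LHS = 1 - 1 = 0; 0 < 0 — FAILS
It is satisfied by some integers in the range but not all.

Answer: Sometimes true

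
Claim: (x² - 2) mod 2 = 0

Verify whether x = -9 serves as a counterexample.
Substitute x = -9 into the relation:
x = -9: LHS = ((-9)² - 2) mod 2 = 79 mod 2 = 1; 1 = 0 — FAILS

Since the claim fails at x = -9, this value is a counterexample.

Answer: Yes, x = -9 is a counterexample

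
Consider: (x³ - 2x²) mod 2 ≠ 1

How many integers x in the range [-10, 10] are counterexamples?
Counterexamples in [-10, 10]: {-9, -7, -5, -3, -1, 1, 3, 5, 7, 9}.

Counting them gives 10 values.

Answer: 10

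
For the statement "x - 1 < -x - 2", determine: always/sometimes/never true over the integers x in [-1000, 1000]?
Holds at x = -1: LHS = (-1) - 1 = -2, RHS = -(-1) - 2 = -1; -2 < -1 — holds
Fails at x = 0: LHS = 0 - 1 = -1, RHS = -0 - 2 = -2; -1 < -2 — FAILS
It is satisfied by some integers in the range but not all.

Answer: Sometimes true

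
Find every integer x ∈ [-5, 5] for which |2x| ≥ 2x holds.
Over all integers in [-5, 5], LHS − RHS is smallest at x = 0, where it equals 0:
x = 0: LHS = |2·0| = |0| = 0, RHS = 2·0 = 0; 0 ≥ 0 — holds
At the ends of the range:
x = -5: LHS = |2·(-5)| = |-10| = 10, RHS = 2·(-5) = -10; 10 ≥ -10 — holds
x = 5: LHS = |2·5| = |10| = 10, RHS = 2·5 = 10; 10 ≥ 10 — holds
Hence LHS − RHS is never negative, i.e. LHS ≥ RHS throughout, so the relation holds for every integer in [-5, 5].

Answer: All integers in [-5, 5]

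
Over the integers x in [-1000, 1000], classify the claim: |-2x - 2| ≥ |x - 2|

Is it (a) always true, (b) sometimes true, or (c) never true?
Holds at x = 0: LHS = |-2·0 - 2| = |-2| = 2, RHS = |0 - 2| = |-2| = 2; 2 ≥ 2 — holds
Fails at x = -1: LHS = |-2·(-1) - 2| = |0| = 0, RHS = |(-1) - 2| = |-3| = 3; 0 ≥ 3 — FAILS
It is satisfied by some integers in the range but not all.

Answer: Sometimes true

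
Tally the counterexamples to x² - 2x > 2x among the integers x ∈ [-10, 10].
Counterexamples in [-10, 10]: {0, 1, 2, 3, 4}.

Counting them gives 5 values.

Answer: 5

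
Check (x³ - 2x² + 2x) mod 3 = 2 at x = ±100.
x = 100: LHS = (100³ - 2·100² + 2·100) mod 3 = 980200 mod 3 = 1; 1 = 2 — FAILS
x = -100: LHS = ((-100)³ - 2·(-100)² + 2·(-100)) mod 3 = (-1020200) mod 3 = 1; 1 = 2 — FAILS

Answer: No, fails for both x = 100 and x = -100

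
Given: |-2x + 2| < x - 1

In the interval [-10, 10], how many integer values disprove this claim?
Counterexamples in [-10, 10]: {-10, -9, -8, -7, -6, -5, -4, -3, -2, -1, 0, 1, 2, 3, 4, 5, 6, 7, 8, 9, 10}.

Counting them gives 21 values.

Answer: 21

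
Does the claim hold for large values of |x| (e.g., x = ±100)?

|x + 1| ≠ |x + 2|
x = 100: LHS = |100 + 1| = |101| = 101, RHS = |100 + 2| = |102| = 102; 101 ≠ 102 — holds
x = -100: LHS = |(-100) + 1| = |-99| = 99, RHS = |(-100) + 2| = |-98| = 98; 99 ≠ 98 — holds

Answer: Yes, holds for both x = 100 and x = -100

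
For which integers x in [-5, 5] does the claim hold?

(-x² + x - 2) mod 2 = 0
For a polynomial with integer coefficients, its value mod 2 depends only on x mod 2, so it suffices to check one representative of each residue class, x = 0, 1:
x = 0: LHS = (-0² + 0 - 2) mod 2 = (-2) mod 2 = 0; 0 = 0 — holds
x = 1: LHS = (-1² + 1 - 2) mod 2 = (-2) mod 2 = 0; 0 = 0 — holds
The relation holds in every residue class, so the relation holds for every integer in [-5, 5].

Answer: All integers in [-5, 5]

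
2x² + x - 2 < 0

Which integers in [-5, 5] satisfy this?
Holds for: {-1, 0}
Fails for: {-5, -4, -3, -2, 1, 2, 3, 4, 5}

Answer: {-1, 0}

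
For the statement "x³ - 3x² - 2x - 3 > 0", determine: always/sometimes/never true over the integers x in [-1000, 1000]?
Holds at x = 4: LHS = 4³ - 3·4² - 2·4 - 3 = 5; 5 > 0 — holds
Fails at x = 0: LHS = 0³ - 3·0² - 2·0 - 3 = -3; -3 > 0 — FAILS
It is satisfied by some integers in the range but not all.

Answer: Sometimes true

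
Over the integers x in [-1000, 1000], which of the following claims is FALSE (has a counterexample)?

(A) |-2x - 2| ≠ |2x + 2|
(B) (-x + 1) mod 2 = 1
(A) x = 0: LHS = |-2·0 - 2| = |-2| = 2, RHS = |2·0 + 2| = |2| = 2; 2 ≠ 2 — FAILS
(B) x = 1: LHS = (-1 + 1) mod 2 = 0 mod 2 = 0; 0 = 1 — FAILS

Answer: Both A and B are false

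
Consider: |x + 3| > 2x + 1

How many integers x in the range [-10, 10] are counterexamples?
Counterexamples in [-10, 10]: {2, 3, 4, 5, 6, 7, 8, 9, 10}.

Counting them gives 9 values.

Answer: 9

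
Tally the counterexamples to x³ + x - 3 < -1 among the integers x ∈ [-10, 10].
Counterexamples in [-10, 10]: {1, 2, 3, 4, 5, 6, 7, 8, 9, 10}.

Counting them gives 10 values.

Answer: 10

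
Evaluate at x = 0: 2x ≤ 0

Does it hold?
x = 0: LHS = 2·0 = 0; 0 ≤ 0 — holds

The relation is satisfied at x = 0.

Answer: Yes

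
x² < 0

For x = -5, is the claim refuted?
Substitute x = -5 into the relation:
x = -5: LHS = (-5)² = 25; 25 < 0 — FAILS

Since the claim fails at x = -5, this value is a counterexample.

Answer: Yes, x = -5 is a counterexample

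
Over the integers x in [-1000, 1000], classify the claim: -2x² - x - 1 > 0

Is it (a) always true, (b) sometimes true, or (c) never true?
Over all integers in [-1000, 1000], LHS − RHS is largest at x = 0, where it equals -1:
x = 0: LHS = -2·0² - 0 - 1 = -1; -1 > 0 — FAILS
At the ends of the range:
x = -1000: LHS = -2·(-1000)² - (-1000) - 1 = -1999001; -1999001 > 0 — FAILS
x = 1000: LHS = -2·1000² - 1000 - 1 = -2001001; -2001001 > 0 — FAILS
Hence LHS − RHS is never positive, i.e. LHS ≤ RHS throughout, so the claimed relation (>) fails for every integer in [-1000, 1000].

No integer in the range satisfies it.

Answer: Never true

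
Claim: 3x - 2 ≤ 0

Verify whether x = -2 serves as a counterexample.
Substitute x = -2 into the relation:
x = -2: LHS = 3·(-2) - 2 = -8; -8 ≤ 0 — holds

The claim holds here, so x = -2 is not a counterexample. (A counterexample exists elsewhere, e.g. x = 1.)

Answer: No, x = -2 is not a counterexample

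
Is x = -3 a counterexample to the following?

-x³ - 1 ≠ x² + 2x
Substitute x = -3 into the relation:
x = -3: LHS = -(-3)³ - 1 = 26, RHS = (-3)² + 2·(-3) = 3; 26 ≠ 3 — holds

The relation holds at x = -3, so it is not a counterexample.

Answer: No, x = -3 is not a counterexample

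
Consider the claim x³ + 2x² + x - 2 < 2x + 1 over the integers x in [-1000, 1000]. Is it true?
The claim fails at x = 2:
x = 2: LHS = 2³ + 2·2² + 2 - 2 = 16, RHS = 2·2 + 1 = 5; 16 < 5 — FAILS

Because a single integer refutes it, the statement is false.

Answer: False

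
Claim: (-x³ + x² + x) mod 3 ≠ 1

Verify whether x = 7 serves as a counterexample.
Substitute x = 7 into the relation:
x = 7: LHS = (-7³ + 7² + 7) mod 3 = (-287) mod 3 = 1; 1 ≠ 1 — FAILS

Since the claim fails at x = 7, this value is a counterexample.

Answer: Yes, x = 7 is a counterexample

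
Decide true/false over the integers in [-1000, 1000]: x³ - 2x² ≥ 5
The claim fails at x = 0:
x = 0: LHS = 0³ - 2·0² = 0; 0 ≥ 5 — FAILS

Because a single integer refutes it, the statement is false.

Answer: False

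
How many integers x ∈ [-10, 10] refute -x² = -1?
Counterexamples in [-10, 10]: {-10, -9, -8, -7, -6, -5, -4, -3, -2, 0, 2, 3, 4, 5, 6, 7, 8, 9, 10}.

Counting them gives 19 values.

Answer: 19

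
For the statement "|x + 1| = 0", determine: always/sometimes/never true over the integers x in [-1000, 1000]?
Holds at x = -1: LHS = |(-1) + 1| = |0| = 0; 0 = 0 — holds
Fails at x = 0: LHS = |0 + 1| = |1| = 1; 1 = 0 — FAILS
It is satisfied by some integers in the range but not all.

Answer: Sometimes true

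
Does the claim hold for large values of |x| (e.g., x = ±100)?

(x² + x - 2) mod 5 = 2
x = 100: LHS = (100² + 100 - 2) mod 5 = 10098 mod 5 = 3; 3 = 2 — FAILS
x = -100: LHS = ((-100)² + (-100) - 2) mod 5 = 9898 mod 5 = 3; 3 = 2 — FAILS

Answer: No, fails for both x = 100 and x = -100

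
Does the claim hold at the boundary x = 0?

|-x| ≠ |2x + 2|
x = 0: LHS = |-0| = |0| = 0, RHS = |2·0 + 2| = |2| = 2; 0 ≠ 2 — holds

The relation is satisfied at x = 0.

Answer: Yes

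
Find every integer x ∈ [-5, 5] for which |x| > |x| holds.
Over all integers in [-5, 5], LHS − RHS is largest at x = 0, where it equals 0:
x = 0: LHS = |0| = 0, RHS = |0| = 0; 0 > 0 — FAILS
At the ends of the range:
x = -5: LHS = |-5| = 5, RHS = |-5| = 5; 5 > 5 — FAILS
x = 5: LHS = |5| = 5, RHS = |5| = 5; 5 > 5 — FAILS
Hence LHS − RHS is never positive, i.e. LHS ≤ RHS throughout, so the claimed relation (>) fails for every integer in [-5, 5].

Answer: None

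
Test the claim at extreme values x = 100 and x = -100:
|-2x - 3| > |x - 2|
x = 100: LHS = |-2·100 - 3| = |-203| = 203, RHS = |100 - 2| = |98| = 98; 203 > 98 — holds
x = -100: LHS = |-2·(-100) - 3| = |197| = 197, RHS = |(-100) - 2| = |-102| = 102; 197 > 102 — holds

Answer: Yes, holds for both x = 100 and x = -100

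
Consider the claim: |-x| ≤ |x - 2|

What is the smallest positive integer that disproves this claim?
Testing positive integers:
x = 1: LHS = |-1| = 1, RHS = |1 - 2| = |-1| = 1; 1 ≤ 1 — holds
x = 2: LHS = |-2| = 2, RHS = |2 - 2| = |0| = 0; 2 ≤ 0 — FAILS  ← smallest positive counterexample

Answer: x = 2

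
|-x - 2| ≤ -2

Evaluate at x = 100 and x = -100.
x = 100: LHS = |-100 - 2| = |-102| = 102; 102 ≤ -2 — FAILS
x = -100: LHS = |-(-100) - 2| = |98| = 98; 98 ≤ -2 — FAILS

Answer: No, fails for both x = 100 and x = -100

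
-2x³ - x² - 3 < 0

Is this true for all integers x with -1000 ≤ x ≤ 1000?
The claim fails at x = -2:
x = -2: LHS = -2·(-2)³ - (-2)² - 3 = 9; 9 < 0 — FAILS

Because a single integer refutes it, the statement is false.

Answer: False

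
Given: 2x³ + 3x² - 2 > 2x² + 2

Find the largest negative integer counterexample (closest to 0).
Testing negative integers from -1 downward:
x = -1: LHS = 2·(-1)³ + 3·(-1)² - 2 = -1, RHS = 2·(-1)² + 2 = 4; -1 > 4 — FAILS  ← closest negative counterexample to 0

Answer: x = -1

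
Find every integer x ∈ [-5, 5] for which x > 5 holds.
Over all integers in [-5, 5], LHS − RHS is largest at x = 5, where it equals 0:
x = 5: 5 > 5 — FAILS
At the ends of the range:
x = -5: -5 > 5 — FAILS
Hence LHS − RHS is never positive, i.e. LHS ≤ RHS throughout, so the claimed relation (>) fails for every integer in [-5, 5].

Answer: None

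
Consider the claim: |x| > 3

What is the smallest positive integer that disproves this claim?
Testing positive integers:
x = 1: LHS = |1| = 1; 1 > 3 — FAILS  ← smallest positive counterexample

Answer: x = 1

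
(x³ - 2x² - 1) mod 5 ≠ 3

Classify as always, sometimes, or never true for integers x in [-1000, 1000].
Holds at x = 0: LHS = (0³ - 2·0² - 1) mod 5 = (-1) mod 5 = 4; 4 ≠ 3 — holds
Fails at x = 1: LHS = (1³ - 2·1² - 1) mod 5 = (-2) mod 5 = 3; 3 ≠ 3 — FAILS
It is satisfied by some integers in the range but not all.

Answer: Sometimes true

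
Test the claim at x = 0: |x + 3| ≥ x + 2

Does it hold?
x = 0: LHS = |0 + 3| = |3| = 3, RHS = 0 + 2 = 2; 3 ≥ 2 — holds

The relation is satisfied at x = 0.

Answer: Yes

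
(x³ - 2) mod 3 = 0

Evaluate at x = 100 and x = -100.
x = 100: LHS = (100³ - 2) mod 3 = 999998 mod 3 = 2; 2 = 0 — FAILS
x = -100: LHS = ((-100)³ - 2) mod 3 = (-1000002) mod 3 = 0; 0 = 0 — holds

Answer: Partially: fails for x = 100, holds for x = -100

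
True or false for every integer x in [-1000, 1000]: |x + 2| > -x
The claim fails at x = -1:
x = -1: LHS = |(-1) + 2| = |1| = 1, RHS = -(-1) = 1; 1 > 1 — FAILS

Because a single integer refutes it, the statement is false.

Answer: False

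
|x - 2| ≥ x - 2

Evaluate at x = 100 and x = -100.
x = 100: LHS = |100 - 2| = |98| = 98, RHS = 100 - 2 = 98; 98 ≥ 98 — holds
x = -100: LHS = |(-100) - 2| = |-102| = 102, RHS = (-100) - 2 = -102; 102 ≥ -102 — holds

Answer: Yes, holds for both x = 100 and x = -100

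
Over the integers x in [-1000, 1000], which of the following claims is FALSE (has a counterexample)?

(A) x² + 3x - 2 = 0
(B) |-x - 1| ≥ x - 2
(A) x = 0: LHS = 0² + 3·0 - 2 = -2; -2 = 0 — FAILS

(B) Over all integers in [-1000, 1000], LHS − RHS is smallest at x = 0, where it equals 3:
x = 0: LHS = |-0 - 1| = |-1| = 1, RHS = 0 - 2 = -2; 1 ≥ -2 — holds
At the ends of the range:
x = -1000: LHS = |-(-1000) - 1| = |999| = 999, RHS = (-1000) - 2 = -1002; 999 ≥ -1002 — holds
x = 1000: LHS = |-1000 - 1| = |-1001| = 1001, RHS = 1000 - 2 = 998; 1001 ≥ 998 — holds
Hence LHS − RHS is never negative, i.e. LHS ≥ RHS throughout, so the relation holds for every integer in [-1000, 1000].

Only (A) has a counterexample.

Answer: A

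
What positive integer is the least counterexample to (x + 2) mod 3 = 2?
Testing positive integers:
x = 1: LHS = (1 + 2) mod 3 = 3 mod 3 = 0; 0 = 2 — FAILS  ← smallest positive counterexample

Answer: x = 1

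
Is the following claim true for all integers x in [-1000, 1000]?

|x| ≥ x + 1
The claim fails at x = 0:
x = 0: LHS = |0| = 0, RHS = 0 + 1 = 1; 0 ≥ 1 — FAILS

Because a single integer refutes it, the statement is false.

Answer: False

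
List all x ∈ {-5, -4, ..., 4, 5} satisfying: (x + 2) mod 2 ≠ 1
Holds for: {-4, -2, 0, 2, 4}
Fails for: {-5, -3, -1, 1, 3, 5}

Answer: {-4, -2, 0, 2, 4}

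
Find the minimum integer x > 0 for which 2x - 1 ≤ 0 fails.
Testing positive integers:
x = 1: LHS = 2·1 - 1 = 1; 1 ≤ 0 — FAILS  ← smallest positive counterexample

Answer: x = 1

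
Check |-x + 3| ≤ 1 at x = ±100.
x = 100: LHS = |-100 + 3| = |-97| = 97; 97 ≤ 1 — FAILS
x = -100: LHS = |-(-100) + 3| = |103| = 103; 103 ≤ 1 — FAILS

Answer: No, fails for both x = 100 and x = -100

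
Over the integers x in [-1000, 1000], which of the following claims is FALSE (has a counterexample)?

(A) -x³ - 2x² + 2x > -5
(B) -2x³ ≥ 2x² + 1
(A) x = 2: LHS = -2³ - 2·2² + 2·2 = -12; -12 > -5 — FAILS
(B) x = 0: LHS = -2·0³ = 0, RHS = 2·0² + 1 = 1; 0 ≥ 1 — FAILS

Answer: Both A and B are false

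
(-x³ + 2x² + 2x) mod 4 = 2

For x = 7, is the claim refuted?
Substitute x = 7 into the relation:
x = 7: LHS = (-7³ + 2·7² + 2·7) mod 4 = (-231) mod 4 = 1; 1 = 2 — FAILS

Since the claim fails at x = 7, this value is a counterexample.

Answer: Yes, x = 7 is a counterexample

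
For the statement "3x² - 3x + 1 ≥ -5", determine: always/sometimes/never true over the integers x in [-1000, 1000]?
Over all integers in [-1000, 1000], LHS − RHS is smallest at x = 0, where it equals 6:
x = 0: LHS = 3·0² - 3·0 + 1 = 1; 1 ≥ -5 — holds
At the ends of the range:
x = -1000: LHS = 3·(-1000)² - 3·(-1000) + 1 = 3003001; 3003001 ≥ -5 — holds
x = 1000: LHS = 3·1000² - 3·1000 + 1 = 2997001; 2997001 ≥ -5 — holds
Hence LHS − RHS is never negative, i.e. LHS ≥ RHS throughout, so the relation holds for every integer in [-1000, 1000].

No counterexample exists.

Answer: Always true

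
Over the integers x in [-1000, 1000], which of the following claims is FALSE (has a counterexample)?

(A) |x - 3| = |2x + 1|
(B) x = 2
(A) x = 0: LHS = |0 - 3| = |-3| = 3, RHS = |2·0 + 1| = |1| = 1; 3 = 1 — FAILS
(B) x = 0: 0 = 2 — FAILS

Answer: Both A and B are false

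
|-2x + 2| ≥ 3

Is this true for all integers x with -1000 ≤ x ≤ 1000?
The claim fails at x = 0:
x = 0: LHS = |-2·0 + 2| = |2| = 2; 2 ≥ 3 — FAILS

Because a single integer refutes it, the statement is false.

Answer: False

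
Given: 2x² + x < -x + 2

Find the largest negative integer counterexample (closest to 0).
Testing negative integers from -1 downward:
x = -1: LHS = 2·(-1)² + (-1) = 1, RHS = -(-1) + 2 = 3; 1 < 3 — holds
x = -2: LHS = 2·(-2)² + (-2) = 6, RHS = -(-2) + 2 = 4; 6 < 4 — FAILS  ← closest negative counterexample to 0

Answer: x = -2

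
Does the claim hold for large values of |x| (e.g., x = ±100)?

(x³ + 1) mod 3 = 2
x = 100: LHS = (100³ + 1) mod 3 = 1000001 mod 3 = 2; 2 = 2 — holds
x = -100: LHS = ((-100)³ + 1) mod 3 = (-999999) mod 3 = 0; 0 = 2 — FAILS

Answer: Partially: holds for x = 100, fails for x = -100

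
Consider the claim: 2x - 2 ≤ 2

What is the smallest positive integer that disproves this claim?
Testing positive integers:
x = 1: LHS = 2·1 - 2 = 0; 0 ≤ 2 — holds
x = 2: LHS = 2·2 - 2 = 2; 2 ≤ 2 — holds
x = 3: LHS = 2·3 - 2 = 4; 4 ≤ 2 — FAILS  ← smallest positive counterexample

Answer: x = 3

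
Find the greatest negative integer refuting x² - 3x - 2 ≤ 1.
Testing negative integers from -1 downward:
x = -1: LHS = (-1)² - 3·(-1) - 2 = 2; 2 ≤ 1 — FAILS  ← closest negative counterexample to 0

Answer: x = -1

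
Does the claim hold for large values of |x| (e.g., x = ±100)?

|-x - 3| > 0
x = 100: LHS = |-100 - 3| = |-103| = 103; 103 > 0 — holds
x = -100: LHS = |-(-100) - 3| = |97| = 97; 97 > 0 — holds

Answer: Yes, holds for both x = 100 and x = -100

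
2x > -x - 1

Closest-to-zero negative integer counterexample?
Testing negative integers from -1 downward:
x = -1: LHS = 2·(-1) = -2, RHS = -(-1) - 1 = 0; -2 > 0 — FAILS  ← closest negative counterexample to 0

Answer: x = -1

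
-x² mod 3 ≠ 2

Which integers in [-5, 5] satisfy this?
Holds for: {-3, 0, 3}
Fails for: {-5, -4, -2, -1, 1, 2, 4, 5}

Answer: {-3, 0, 3}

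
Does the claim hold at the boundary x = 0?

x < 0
x = 0: 0 < 0 — FAILS

The relation fails at x = 0, so x = 0 is a counterexample.

Answer: No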